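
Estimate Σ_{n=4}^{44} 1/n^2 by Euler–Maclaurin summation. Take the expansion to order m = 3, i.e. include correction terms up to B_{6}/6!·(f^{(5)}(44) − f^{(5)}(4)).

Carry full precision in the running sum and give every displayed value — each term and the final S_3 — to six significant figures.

S_3 ≈ 0.261352

The integral term ∫_4^44 1/x^2 dx = 0.227273.
Endpoint term: (f(4) + f(44))/2 = (0.0625000 + 0.000516529)/2 = 0.0315083.
So far: 0.258781.
Order-1 term: 1/12 · (-2.34786e-05 − (-0.0312500)) = 0.00260221.
After k=1: 0.261383.
Order-2 term: −1/720 · (-1.45528e-07 − (-0.0234375)) = -3.25519e-05.
After k=2: 0.261351.
Order-3 term: 1/30240 · (-2.25509e-09 − (-0.0439453)) = 1.45322e-06.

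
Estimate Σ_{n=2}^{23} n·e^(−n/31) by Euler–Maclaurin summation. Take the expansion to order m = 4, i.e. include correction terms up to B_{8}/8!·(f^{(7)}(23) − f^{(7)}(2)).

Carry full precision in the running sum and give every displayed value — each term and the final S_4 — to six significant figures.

∫_2^23 x·e^(−x/31) dx evaluates to 161.940.
½[f(2) + f(23)] = ½[1.87504 + 10.9524] = 6.41372.
Running total after boundary: 168.353.
Order-1 term: 1/12 · (0.122888 − 0.877036) = -0.0628456.
Partial sum through k=1: 168.291.
Order-2 term: −1/720 · (0.00111891 − 0.00286376) = 2.42341e-06.
Partial sum through k=2: 168.291.
Order-3 term: 1/30240 · (2.19557e-06 − 5.01030e-06) = -9.30798e-11.
Partial sum through k=3: 168.291.
Order-4 term: −1/1209600 · (3.35777e-09 − 7.32635e-09) = 3.28090e-15.

S_4 ≈ 168.291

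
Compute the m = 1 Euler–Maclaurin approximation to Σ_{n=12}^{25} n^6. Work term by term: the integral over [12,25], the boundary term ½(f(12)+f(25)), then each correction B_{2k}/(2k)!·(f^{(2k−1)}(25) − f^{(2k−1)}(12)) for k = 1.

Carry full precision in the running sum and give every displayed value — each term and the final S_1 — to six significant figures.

S_1 ≈ 9.95134e+08

∫_12^25 x^6 dx evaluates to 8.66812e+08.
½[f(12) + f(25)] = ½[2.98598e+06 + 2.44141e+08] = 1.23563e+08.
Integral + boundary = 9.90375e+08.
Correction k=1: B_{2}/2! · (f^{(1)}(25) − f^{(1)}(12)) = 1/12 · (5.85938e+07 − 1.49299e+06) = 4.75840e+06.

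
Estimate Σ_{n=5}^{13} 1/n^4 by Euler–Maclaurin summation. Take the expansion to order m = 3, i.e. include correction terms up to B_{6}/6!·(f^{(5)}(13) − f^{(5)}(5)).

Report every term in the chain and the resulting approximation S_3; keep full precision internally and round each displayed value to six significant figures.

S_3 ≈ 0.00343620

∫_5^13 1/x^4 dx evaluates to 0.00251494.
Boundary: ½(f(5) + f(13)) = ½(0.00160000 + 3.50128e-05) = 0.000817506.
Integral + boundary = 0.00333245.
Order-1 term: 1/12 · (-1.07732e-05 − (-0.00128000)) = 0.000105769.
After k=1: 0.00343822.
Order-2 term: −1/720 · (-1.91240e-06 − (-0.00153600)) = -2.13068e-06.
After k=2: 0.00343609.
Order-3 term: 1/30240 · (-6.33693e-07 − (-0.00344064)) = 1.13757e-07.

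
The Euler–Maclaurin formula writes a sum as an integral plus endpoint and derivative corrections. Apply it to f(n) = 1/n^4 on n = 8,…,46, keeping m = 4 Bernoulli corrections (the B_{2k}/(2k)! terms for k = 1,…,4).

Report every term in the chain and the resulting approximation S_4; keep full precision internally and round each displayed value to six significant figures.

S_4 ≈ 0.000779892

Integral: ∫_8^46 1/x^4 dx = 0.000647617.
Boundary: ½(f(8) + f(46)) = ½(0.000244141 + 2.23341e-07) = 0.000122182.
Integral + boundary = 0.000769799.
Correction k=1: B_{2}/2! · (f^{(1)}(46) − f^{(1)}(8)) = 1/12 · (-1.94210e-08 − (-0.000122070)) = 1.01709e-05.
Partial sum through k=1: 0.000779970.
Correction k=2: B_{4}/4! · (f^{(3)}(46) − f^{(3)}(8)) = −1/720 · (-2.75345e-10 − (-5.72205e-05)) = -7.94725e-08.
Partial sum through k=2: 0.000779891.
Correction k=3: B_{6}/6! · (f^{(5)}(46) − f^{(5)}(8)) = 1/30240 · (-7.28700e-12 − (-5.00679e-05)) = 1.65568e-09.
Partial sum through k=3: 0.000779892.
Correction k=4: B_{8}/8! · (f^{(7)}(46) − f^{(7)}(8)) = −1/1209600 · (-3.09939e-13 − (-7.04080e-05)) = -5.82077e-11.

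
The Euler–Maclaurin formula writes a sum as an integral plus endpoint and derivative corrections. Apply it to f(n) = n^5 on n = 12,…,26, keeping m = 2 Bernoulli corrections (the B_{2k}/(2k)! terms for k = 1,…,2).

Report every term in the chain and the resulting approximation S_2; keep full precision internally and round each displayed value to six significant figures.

S_2 ≈ 5.72351e+07

Integral: ∫_12^26 x^5 dx = 5.09883e+07.
Boundary: ½(f(12) + f(26)) = ½(248832 + 1.18814e+07) = 6.06510e+06.
Running total after boundary: 5.70534e+07.
Correction k=1: B_{2}/2! · (f^{(1)}(26) − f^{(1)}(12)) = 1/12 · (2.28488e+06 − 103680) = 181767.
Partial sum through k=1: 5.72352e+07.
Correction k=2: B_{4}/4! · (f^{(3)}(26) − f^{(3)}(12)) = −1/720 · (40560.0 − 8640.00) = -44.3333.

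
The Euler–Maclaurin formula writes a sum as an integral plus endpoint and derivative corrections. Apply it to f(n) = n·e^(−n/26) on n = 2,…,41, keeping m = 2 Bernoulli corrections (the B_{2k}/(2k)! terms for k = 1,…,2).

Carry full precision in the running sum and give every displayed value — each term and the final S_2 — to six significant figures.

S_2 ≈ 319.266

Integral: ∫_2^41 x·e^(−x/26) dx = 314.185.
½[f(2) + f(41)] = ½[1.85192 + 8.47100] = 5.16146.
So far: 319.347.
k=1: B_{2}/(2)! × [f^{(1)}(41) − f^{(1)}(2)] = 1/12 × (-0.119198 − 0.854733) = -0.0811609.
Partial sum through k=1: 319.266.
k=2: B_{4}/(4)! × [f^{(3)}(41) − f^{(3)}(2)] = −1/720 × (0.000434943 − 0.00400393) = 4.95692e-06.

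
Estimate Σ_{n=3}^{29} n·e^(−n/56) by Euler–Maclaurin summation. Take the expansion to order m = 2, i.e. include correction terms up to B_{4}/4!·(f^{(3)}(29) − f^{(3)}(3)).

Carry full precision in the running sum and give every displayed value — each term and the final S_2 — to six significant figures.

S_2 ≈ 305.679

Integral: ∫_3^29 x·e^(−x/56) dx = 295.669.
Endpoint term: (f(3) + f(29))/2 = (2.84351 + 17.2781)/2 = 10.0608.
Integral + boundary = 305.730.
Correction k=1: B_{2}/2! · (f^{(1)}(29) − f^{(1)}(3)) = 1/12 · (0.287259 − 0.897061) = -0.0508169.
Partial sum through k=1: 305.679.
Correction k=2: B_{4}/4! · (f^{(3)}(29) − f^{(3)}(3)) = −1/720 · (0.000471572 − 0.000890541) = 5.81902e-07.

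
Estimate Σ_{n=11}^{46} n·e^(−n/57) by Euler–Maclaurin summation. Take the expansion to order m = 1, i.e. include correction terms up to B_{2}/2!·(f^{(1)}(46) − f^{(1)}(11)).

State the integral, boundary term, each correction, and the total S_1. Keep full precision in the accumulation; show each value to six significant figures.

S_1 ≈ 590.934

∫_11^46 x·e^(−x/57) dx evaluates to 576.185.
½[f(11) + f(46)] = ½[9.06946 + 20.5246] = 14.7970.
Running total after boundary: 590.982.
Correction k=1: B_{2}/2! · (f^{(1)}(46) − f^{(1)}(11)) = 1/12 · (0.0861062 − 0.665383) = -0.0482731.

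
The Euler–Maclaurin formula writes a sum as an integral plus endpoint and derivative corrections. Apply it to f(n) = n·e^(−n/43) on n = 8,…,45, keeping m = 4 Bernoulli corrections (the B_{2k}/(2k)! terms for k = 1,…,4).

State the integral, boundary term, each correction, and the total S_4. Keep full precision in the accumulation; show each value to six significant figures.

S_4 ≈ 503.078

The integral term ∫_8^45 x·e^(−x/43) dx = 491.914.
½[f(8) + f(45)] = ½[6.64188 + 15.8022] = 11.2221.
So far: 503.136.
Correction k=1: B_{2}/2! · (f^{(1)}(45) − f^{(1)}(8)) = 1/12 · (-0.0163331 − 0.675773) = -0.0576755.
Partial sum through k=1: 503.078.
Correction k=2: B_{4}/4! · (f^{(3)}(45) − f^{(3)}(8)) = −1/720 · (0.000371005 − 0.00126352) = 1.23960e-06.
Partial sum through k=2: 503.078.
Correction k=3: B_{6}/6! · (f^{(5)}(45) − f^{(5)}(8)) = 1/30240 · (4.06081e-07 − 1.16904e-06) = -2.52301e-11.
Partial sum through k=3: 503.078.
Correction k=4: B_{8}/8! · (f^{(7)}(45) − f^{(7)}(8)) = −1/1209600 · (3.30725e-10 − 8.94931e-10) = 4.66440e-16.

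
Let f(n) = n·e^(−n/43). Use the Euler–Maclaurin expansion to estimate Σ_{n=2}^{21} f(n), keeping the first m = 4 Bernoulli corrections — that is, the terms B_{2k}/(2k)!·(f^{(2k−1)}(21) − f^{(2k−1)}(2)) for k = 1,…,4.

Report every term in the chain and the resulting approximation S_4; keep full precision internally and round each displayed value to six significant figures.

S_4 ≈ 165.714

The integral term ∫_2^21 x·e^(−x/43) dx = 158.366.
Endpoint term: (f(2) + f(21))/2 = (1.90911 + 12.8861)/2 = 7.39761.
So far: 165.764.
Correction k=1: B_{2}/2! · (f^{(1)}(21) − f^{(1)}(2)) = 1/12 · (0.313947 − 0.910156) = -0.0496840.
Partial sum through k=1: 165.714.
Correction k=2: B_{4}/4! · (f^{(3)}(21) − f^{(3)}(2)) = −1/720 · (0.000833530 − 0.00152475) = 9.60028e-07.
Partial sum through k=2: 165.714.
Correction k=3: B_{6}/6! · (f^{(5)}(21) − f^{(5)}(2)) = 1/30240 · (8.09771e-07 − 1.38305e-06) = -1.89576e-11.
Partial sum through k=3: 165.714.
Correction k=4: B_{8}/8! · (f^{(7)}(21) − f^{(7)}(2)) = −1/1209600 · (6.32094e-10 − 1.05001e-09) = 3.45497e-16.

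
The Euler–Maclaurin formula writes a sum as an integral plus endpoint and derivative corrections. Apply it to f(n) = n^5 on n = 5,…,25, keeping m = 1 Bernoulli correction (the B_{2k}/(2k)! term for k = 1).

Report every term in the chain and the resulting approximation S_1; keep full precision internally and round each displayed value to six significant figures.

Integral: ∫_5^25 x^5 dx = 4.06875e+07.
½[f(5) + f(25)] = ½[3125.00 + 9.76562e+06] = 4.88438e+06.
Integral + boundary = 4.55719e+07.
Correction k=1: B_{2}/2! · (f^{(1)}(25) − f^{(1)}(5)) = 1/12 · (1.95312e+06 − 3125.00) = 162500.

S_1 ≈ 4.57344e+07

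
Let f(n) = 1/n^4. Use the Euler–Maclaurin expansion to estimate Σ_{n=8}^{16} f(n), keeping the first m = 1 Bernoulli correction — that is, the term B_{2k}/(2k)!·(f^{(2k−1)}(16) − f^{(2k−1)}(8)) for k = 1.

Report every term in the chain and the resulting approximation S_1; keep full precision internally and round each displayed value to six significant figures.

S_1 ≈ 0.000709216

Integral: ∫_8^16 1/x^4 dx = 0.000569661.
Endpoint term: (f(8) + f(16))/2 = (0.000244141 + 1.52588e-05)/2 = 0.000129700.
Running total after boundary: 0.000699361.
Order-1 term: 1/12 · (-3.81470e-06 − (-0.000122070)) = 9.85463e-06.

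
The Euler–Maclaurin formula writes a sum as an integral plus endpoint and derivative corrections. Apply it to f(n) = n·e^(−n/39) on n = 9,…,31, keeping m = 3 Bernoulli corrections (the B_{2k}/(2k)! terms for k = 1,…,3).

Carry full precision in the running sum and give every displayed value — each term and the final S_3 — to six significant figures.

Integral: ∫_9^31 x·e^(−x/39) dx = 253.248.
½[f(9) + f(31)] = ½[7.14530 + 14.0008] = 10.5731.
So far: 263.821.
Correction k=1: B_{2}/2! · (f^{(1)}(31) − f^{(1)}(9)) = 1/12 · (0.0926439 − 0.610710) = -0.0431722.
Running total after k=1: 263.778.
Correction k=2: B_{4}/4! · (f^{(3)}(31) − f^{(3)}(9)) = −1/720 · (0.000654781 − 0.00144547) = 1.09817e-06.
Running total after k=2: 263.778.
Correction k=3: B_{6}/6! · (f^{(5)}(31) − f^{(5)}(9)) = 1/30240 · (8.20942e-07 − 1.63670e-06) = -2.69760e-11.

S_3 ≈ 263.778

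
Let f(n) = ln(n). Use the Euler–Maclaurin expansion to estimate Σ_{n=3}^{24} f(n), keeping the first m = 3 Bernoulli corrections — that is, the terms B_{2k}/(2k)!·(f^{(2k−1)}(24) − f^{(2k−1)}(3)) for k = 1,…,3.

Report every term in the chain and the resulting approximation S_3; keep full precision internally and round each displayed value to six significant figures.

S_3 ≈ 54.0916

The integral term ∫_3^24 ln(x) dx = 51.9775.
Boundary: ½(f(3) + f(24)) = ½(1.09861 + 3.17805) = 2.13833.
Running total after boundary: 54.1158.
Order-1 term: 1/12 · (0.0416667 − 0.333333) = -0.0243056.
After k=1: 54.0915.
Order-2 term: −1/720 · (0.000144676 − 0.0740741) = 0.000102680.
After k=2: 54.0916.
Order-3 term: 1/30240 · (3.01408e-06 − 0.0987654) = -3.26595e-06.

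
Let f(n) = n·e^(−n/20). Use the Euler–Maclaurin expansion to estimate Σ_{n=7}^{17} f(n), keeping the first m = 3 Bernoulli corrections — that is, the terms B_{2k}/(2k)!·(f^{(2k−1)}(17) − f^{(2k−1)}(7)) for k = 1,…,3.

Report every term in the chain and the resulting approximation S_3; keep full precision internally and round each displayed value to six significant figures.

The integral term ∫_7^17 x·e^(−x/20) dx = 64.2445.
Boundary: ½(f(7) + f(17)) = ½(4.93282 + 7.26605) = 6.09944.
Running total after boundary: 70.3440.
Correction k=1: B_{2}/2! · (f^{(1)}(17) − f^{(1)}(7)) = 1/12 · (0.0641122 − 0.458047) = -0.0328279.
Running total after k=1: 70.3111.
Correction k=2: B_{4}/4! · (f^{(3)}(17) − f^{(3)}(7)) = −1/720 · (0.00229736 − 0.00466856) = 3.29334e-06.
Running total after k=2: 70.3111.
Correction k=3: B_{6}/6! · (f^{(5)}(17) − f^{(5)}(7)) = 1/30240 · (1.10861e-05 − 2.04800e-05) = -3.10646e-10.

S_3 ≈ 70.3111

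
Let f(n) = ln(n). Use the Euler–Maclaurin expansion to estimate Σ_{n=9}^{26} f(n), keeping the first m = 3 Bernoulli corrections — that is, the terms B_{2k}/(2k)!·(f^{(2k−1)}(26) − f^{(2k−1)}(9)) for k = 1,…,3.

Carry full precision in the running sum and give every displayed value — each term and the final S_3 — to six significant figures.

S_3 ≈ 50.6571

Integral: ∫_9^26 ln(x) dx = 47.9355.
½[f(9) + f(26)] = ½[2.19722 + 3.25810] = 2.72766.
Integral + boundary = 50.6631.
k=1: B_{2}/(2)! × [f^{(1)}(26) − f^{(1)}(9)] = 1/12 × (0.0384615 − 0.111111) = -0.00605413.
After k=1: 50.6571.
k=2: B_{4}/(4)! × [f^{(3)}(26) − f^{(3)}(9)] = −1/720 × (0.000113792 − 0.00274348) = 3.65235e-06.
After k=2: 50.6571.
k=3: B_{6}/(6)! × [f^{(5)}(26) − f^{(5)}(9)] = 1/30240 × (2.01997e-06 − 0.000406442) = -1.33737e-08.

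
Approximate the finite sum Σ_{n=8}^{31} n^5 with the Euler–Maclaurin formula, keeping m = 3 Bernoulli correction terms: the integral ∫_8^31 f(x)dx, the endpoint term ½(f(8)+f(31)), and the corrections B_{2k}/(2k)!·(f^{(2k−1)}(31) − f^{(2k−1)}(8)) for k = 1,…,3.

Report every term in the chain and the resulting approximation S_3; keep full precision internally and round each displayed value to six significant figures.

The integral term ∫_8^31 x^5 dx = 1.47874e+08.
½[f(8) + f(31)] = ½[32768.0 + 2.86292e+07] = 1.43310e+07.
Running total after boundary: 1.62205e+08.
k=1: B_{2}/(2)! × [f^{(1)}(31) − f^{(1)}(8)] = 1/12 × (4.61760e+06 − 20480.0) = 383094.
Running total after k=1: 1.62588e+08.
k=2: B_{4}/(4)! × [f^{(3)}(31) − f^{(3)}(8)] = −1/720 × (57660.0 − 3840.00) = -74.7500.
Running total after k=2: 1.62588e+08.
k=3: B_{6}/(6)! × [f^{(5)}(31) − f^{(5)}(8)] = 1/30240 × (120.000 − 120.000) = 0.00000.

S_3 ≈ 1.62588e+08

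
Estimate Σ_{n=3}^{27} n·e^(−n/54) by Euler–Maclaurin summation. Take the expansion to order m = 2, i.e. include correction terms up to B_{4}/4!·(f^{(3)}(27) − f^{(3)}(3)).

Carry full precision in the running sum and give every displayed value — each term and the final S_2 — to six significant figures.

S_2 ≈ 268.256

The integral term ∫_3^27 x·e^(−x/54) dx = 258.698.
Boundary: ½(f(3) + f(27)) = ½(2.83788 + 16.3763) = 9.60710.
So far: 268.305.
Order-1 term: 1/12 · (0.303265 − 0.893406) = -0.0491784.
Partial sum through k=1: 268.256.
Order-2 term: −1/720 · (0.000520002 − 0.000955187) = 6.04423e-07.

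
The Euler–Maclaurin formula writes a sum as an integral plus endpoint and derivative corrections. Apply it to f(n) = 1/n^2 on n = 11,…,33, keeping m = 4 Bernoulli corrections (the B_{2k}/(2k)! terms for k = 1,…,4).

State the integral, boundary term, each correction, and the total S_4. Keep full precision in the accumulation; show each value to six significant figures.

The integral term ∫_11^33 1/x^2 dx = 0.0606061.
Endpoint term: (f(11) + f(33))/2 = (0.00826446 + 0.000918274)/2 = 0.00459137.
Integral + boundary = 0.0651974.
Order-1 term: 1/12 · (-5.56529e-05 − (-0.00150263)) = 0.000120581.
Partial sum through k=1: 0.0653180.
Order-2 term: −1/720 · (-6.13256e-07 − (-0.000149021)) = -2.06122e-07.
Partial sum through k=2: 0.0653178.
Order-3 term: 1/30240 · (-1.68941e-08 − (-3.69474e-05)) = 1.22125e-09.
Partial sum through k=3: 0.0653178.
Order-4 term: −1/1209600 · (-8.68750e-10 − (-1.70996e-05)) = -1.41359e-11.

S_4 ≈ 0.0653178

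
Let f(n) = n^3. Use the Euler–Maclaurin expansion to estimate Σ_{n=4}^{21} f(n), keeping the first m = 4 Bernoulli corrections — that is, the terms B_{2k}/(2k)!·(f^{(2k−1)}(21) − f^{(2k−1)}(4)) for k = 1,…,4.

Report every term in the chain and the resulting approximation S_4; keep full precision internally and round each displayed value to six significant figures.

∫_4^21 x^3 dx evaluates to 48556.2.
Endpoint term: (f(4) + f(21))/2 = (64.0000 + 9261.00)/2 = 4662.50.
So far: 53218.8.
Order-1 term: 1/12 · (1323.00 − 48.0000) = 106.250.
Partial sum through k=1: 53325.0.
Order-2 term: −1/720 · (6.00000 − 6.00000) = 0.00000.
Partial sum through k=2: 53325.0.
Order-3 term: 1/30240 · (0.00000 − 0.00000) = 0.00000.
Partial sum through k=3: 53325.0.
Order-4 term: −1/1209600 · (0.00000 − 0.00000) = 0.00000.

S_4 ≈ 53325.0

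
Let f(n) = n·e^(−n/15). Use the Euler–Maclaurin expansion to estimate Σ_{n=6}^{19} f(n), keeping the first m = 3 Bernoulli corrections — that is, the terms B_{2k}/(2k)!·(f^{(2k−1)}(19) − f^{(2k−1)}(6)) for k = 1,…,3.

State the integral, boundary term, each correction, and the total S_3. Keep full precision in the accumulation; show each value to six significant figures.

S_3 ≈ 72.0965

∫_6^19 x·e^(−x/15) dx evaluates to 67.4485.
½[f(6) + f(19)] = ½[4.02192 + 5.35362] = 4.68777.
Running total after boundary: 72.1362.
Correction k=1: B_{2}/2! · (f^{(1)}(19) − f^{(1)}(6)) = 1/12 · (-0.0751385 − 0.402192) = -0.0397775.
Partial sum through k=1: 72.0965.
Correction k=2: B_{4}/4! · (f^{(3)}(19) − f^{(3)}(6)) = −1/720 · (0.00217067 − 0.00774592) = 7.74341e-06.
Partial sum through k=2: 72.0965.
Correction k=3: B_{6}/6! · (f^{(5)}(19) − f^{(5)}(6)) = 1/30240 · (2.07790e-05 − 6.09081e-05) = -1.32702e-09.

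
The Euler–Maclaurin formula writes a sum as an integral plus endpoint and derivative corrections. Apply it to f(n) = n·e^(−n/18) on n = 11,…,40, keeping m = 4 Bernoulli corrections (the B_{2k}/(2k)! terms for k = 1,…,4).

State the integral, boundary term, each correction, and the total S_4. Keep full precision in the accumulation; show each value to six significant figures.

The integral term ∫_11^40 x·e^(−x/18) dx = 170.178.
Endpoint term: (f(11) + f(40))/2 = (5.97022 + 4.33472)/2 = 5.15247.
Integral + boundary = 175.330.
Order-1 term: 1/12 · (-0.132450 − 0.211068) = -0.0286265.
Partial sum through k=1: 175.302.
Order-2 term: −1/720 · (0.000260143 − 0.00400174) = 5.19666e-06.
Partial sum through k=2: 175.302.
Order-3 term: 1/30240 · (2.86753e-06 − 2.26915e-05) = -6.55553e-10.
Partial sum through k=3: 175.302.
Order-4 term: −1/1209600 · (1.52227e-08 − 1.01950e-07) = 7.16993e-14.

S_4 ≈ 175.302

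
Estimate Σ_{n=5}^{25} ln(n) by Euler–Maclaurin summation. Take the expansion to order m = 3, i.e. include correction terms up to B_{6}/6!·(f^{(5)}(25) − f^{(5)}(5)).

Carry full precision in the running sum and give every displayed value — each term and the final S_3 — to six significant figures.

Integral: ∫_5^25 ln(x) dx = 52.4247.
Endpoint term: (f(5) + f(25))/2 = (1.60944 + 3.21888)/2 = 2.41416.
Running total after boundary: 54.8389.
Order-1 term: 1/12 · (0.0400000 − 0.200000) = -0.0133333.
Running total after k=1: 54.8255.
Order-2 term: −1/720 · (0.000128000 − 0.0160000) = 2.20444e-05.
Running total after k=2: 54.8256.
Order-3 term: 1/30240 · (2.45760e-06 − 0.00768000) = -2.53887e-07.

S_3 ≈ 54.8256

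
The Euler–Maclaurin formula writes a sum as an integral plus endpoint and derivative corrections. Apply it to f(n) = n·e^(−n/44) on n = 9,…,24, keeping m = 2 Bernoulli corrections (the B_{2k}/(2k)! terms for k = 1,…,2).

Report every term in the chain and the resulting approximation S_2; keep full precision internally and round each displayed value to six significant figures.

∫_9^24 x·e^(−x/44) dx evaluates to 166.523.
Endpoint term: (f(9) + f(24))/2 = (7.33516 + 13.9099)/2 = 10.6225.
So far: 177.146.
Order-1 term: 1/12 · (0.263445 − 0.648310) = -0.0320721.
After k=1: 177.114.
Order-2 term: −1/720 · (0.000734815 − 0.00117683) = 6.13912e-07.

S_2 ≈ 177.114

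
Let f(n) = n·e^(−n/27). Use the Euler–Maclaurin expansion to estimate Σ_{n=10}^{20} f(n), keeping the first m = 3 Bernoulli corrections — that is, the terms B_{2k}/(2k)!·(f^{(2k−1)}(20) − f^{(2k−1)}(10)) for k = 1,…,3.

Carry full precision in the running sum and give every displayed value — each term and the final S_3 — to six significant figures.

The integral term ∫_10^20 x·e^(−x/27) dx = 84.7788.
Endpoint term: (f(10) + f(20))/2 = (6.90479 + 9.53521)/2 = 8.22000.
Integral + boundary = 92.9988.
Correction k=1: B_{2}/2! · (f^{(1)}(20) − f^{(1)}(10)) = 1/12 · (0.123605 − 0.434746) = -0.0259284.
Partial sum through k=1: 92.9729.
Correction k=2: B_{4}/4! · (f^{(3)}(20) − f^{(3)}(10)) = −1/720 · (0.00147754 − 0.00249068) = 1.40713e-06.
Partial sum through k=2: 92.9729.
Correction k=3: B_{6}/6! · (f^{(5)}(20) − f^{(5)}(10)) = 1/30240 · (3.82102e-06 − 6.01508e-06) = -7.25549e-11.

S_3 ≈ 92.9729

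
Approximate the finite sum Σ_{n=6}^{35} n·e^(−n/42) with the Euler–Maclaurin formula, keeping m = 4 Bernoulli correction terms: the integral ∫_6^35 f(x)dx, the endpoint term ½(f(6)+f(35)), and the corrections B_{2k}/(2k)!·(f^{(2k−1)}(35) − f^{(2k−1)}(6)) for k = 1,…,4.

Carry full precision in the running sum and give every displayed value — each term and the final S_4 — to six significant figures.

S_4 ≈ 352.285

Integral: ∫_6^35 x·e^(−x/42) dx = 342.135.
½[f(6) + f(35)] = ½[5.20127 + 15.2109] = 10.2061.
Integral + boundary = 352.341.
Correction k=1: B_{2}/2! · (f^{(1)}(35) − f^{(1)}(6)) = 1/12 · (0.0724330 − 0.743038) = -0.0558838.
After k=1: 352.285.
Correction k=2: B_{4}/4! · (f^{(3)}(35) − f^{(3)}(6)) = −1/720 · (0.000533804 − 0.00140408) = 1.20871e-06.
After k=2: 352.285.
Correction k=3: B_{6}/6! · (f^{(5)}(35) − f^{(5)}(6)) = 1/30240 · (5.81942e-07 − 1.35314e-06) = -2.55025e-11.
After k=3: 352.285.
Correction k=4: B_{8}/8! · (f^{(7)}(35) − f^{(7)}(6)) = −1/1209600 · (4.88250e-10 − 1.08294e-09) = 4.91644e-16.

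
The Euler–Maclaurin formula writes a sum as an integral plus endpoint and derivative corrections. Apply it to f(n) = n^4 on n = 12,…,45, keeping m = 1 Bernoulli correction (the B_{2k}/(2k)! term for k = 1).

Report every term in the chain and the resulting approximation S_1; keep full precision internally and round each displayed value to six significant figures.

Integral: ∫_12^45 x^4 dx = 3.68559e+07.
½[f(12) + f(45)] = ½[20736.0 + 4.10062e+06] = 2.06068e+06.
Integral + boundary = 3.89165e+07.
Order-1 term: 1/12 · (364500 − 6912.00) = 29799.0.

S_1 ≈ 3.89463e+07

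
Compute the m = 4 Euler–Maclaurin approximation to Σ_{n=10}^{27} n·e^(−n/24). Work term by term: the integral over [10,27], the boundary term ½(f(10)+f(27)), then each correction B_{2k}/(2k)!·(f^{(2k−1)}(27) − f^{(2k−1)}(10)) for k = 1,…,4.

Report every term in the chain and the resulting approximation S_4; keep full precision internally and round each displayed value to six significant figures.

S_4 ≈ 148.209

The integral term ∫_10^27 x·e^(−x/24) dx = 140.566.
Endpoint term: (f(10) + f(27))/2 = (6.59241 + 8.76562)/2 = 7.67901.
Integral + boundary = 148.245.
Order-1 term: 1/12 · (-0.0405816 − 0.384557) = -0.0354282.
Partial sum through k=1: 148.209.
Order-2 term: −1/720 · (0.00105681 − 0.00295666) = 2.63868e-06.
Partial sum through k=2: 148.209.
Order-3 term: 1/30240 · (3.79180e-06 − 9.10711e-06) = -1.75771e-10.
Partial sum through k=3: 148.209.
Order-4 term: −1/1209600 · (9.98066e-09 − 2.27103e-08) = 1.05238e-14.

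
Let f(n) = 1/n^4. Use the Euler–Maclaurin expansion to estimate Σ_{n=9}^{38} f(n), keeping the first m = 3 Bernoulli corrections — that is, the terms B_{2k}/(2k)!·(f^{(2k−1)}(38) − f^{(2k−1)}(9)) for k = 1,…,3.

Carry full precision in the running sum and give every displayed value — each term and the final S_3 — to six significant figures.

S_3 ≈ 0.000533227

Integral: ∫_9^38 1/x^4 dx = 0.000451173.
½[f(9) + f(38)] = ½[0.000152416 + 4.79585e-07] = 7.64477e-05.
Running total after boundary: 0.000527620.
Correction k=1: B_{2}/2! · (f^{(1)}(38) − f^{(1)}(9)) = 1/12 · (-5.04826e-08 − (-6.77404e-05)) = 5.64082e-06.
Partial sum through k=1: 0.000533261.
Correction k=2: B_{4}/4! · (f^{(3)}(38) − f^{(3)}(9)) = −1/720 · (-1.04881e-09 − (-2.50890e-05)) = -3.48444e-08.
Partial sum through k=2: 0.000533226.
Correction k=3: B_{6}/6! · (f^{(5)}(38) − f^{(5)}(9)) = 1/30240 · (-4.06740e-11 − (-1.73455e-05)) = 5.73593e-10.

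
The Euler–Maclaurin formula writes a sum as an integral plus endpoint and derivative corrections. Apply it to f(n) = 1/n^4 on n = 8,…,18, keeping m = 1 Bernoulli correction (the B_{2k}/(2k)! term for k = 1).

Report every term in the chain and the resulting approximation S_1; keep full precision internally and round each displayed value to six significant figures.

S_1 ≈ 0.000730715

The integral term ∫_8^18 1/x^4 dx = 0.000593886.
½[f(8) + f(18)] = ½[0.000244141 + 9.52599e-06] = 0.000126833.
Integral + boundary = 0.000720719.
Order-1 term: 1/12 · (-2.11689e-06 − (-0.000122070)) = 9.99612e-06.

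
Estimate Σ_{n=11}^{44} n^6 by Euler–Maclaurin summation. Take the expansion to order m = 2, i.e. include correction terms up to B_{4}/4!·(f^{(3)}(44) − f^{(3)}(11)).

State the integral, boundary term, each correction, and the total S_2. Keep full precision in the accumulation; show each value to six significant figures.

Integral: ∫_11^44 x^6 dx = 4.56083e+10.
Boundary: ½(f(11) + f(44)) = ½(1.77156e+06 + 7.25631e+09) = 3.62904e+09.
So far: 4.92374e+10.
Order-1 term: 1/12 · (9.89497e+08 − 966306) = 8.23776e+07.
Partial sum through k=1: 4.93198e+10.
Order-2 term: −1/720 · (1.02221e+07 − 159720) = -13975.5.

S_2 ≈ 4.93197e+10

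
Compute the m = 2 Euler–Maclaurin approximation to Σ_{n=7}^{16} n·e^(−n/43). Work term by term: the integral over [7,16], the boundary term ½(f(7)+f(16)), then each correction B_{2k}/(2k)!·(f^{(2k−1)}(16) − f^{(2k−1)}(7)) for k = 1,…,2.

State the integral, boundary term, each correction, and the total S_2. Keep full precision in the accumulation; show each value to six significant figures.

The integral term ∫_7^16 x·e^(−x/43) dx = 78.2744.
Boundary: ½(f(7) + f(16)) = ½(5.94838 + 11.0286) = 8.48851.
Integral + boundary = 86.7629.
Correction k=1: B_{2}/2! · (f^{(1)}(16) − f^{(1)}(7)) = 1/12 · (0.432810 − 0.711435) = -0.0232187.
Running total after k=1: 86.7397.
Correction k=2: B_{4}/4! · (f^{(3)}(16) − f^{(3)}(7)) = −1/720 · (0.000979659 − 0.00130393) = 4.50380e-07.

S_2 ≈ 86.7397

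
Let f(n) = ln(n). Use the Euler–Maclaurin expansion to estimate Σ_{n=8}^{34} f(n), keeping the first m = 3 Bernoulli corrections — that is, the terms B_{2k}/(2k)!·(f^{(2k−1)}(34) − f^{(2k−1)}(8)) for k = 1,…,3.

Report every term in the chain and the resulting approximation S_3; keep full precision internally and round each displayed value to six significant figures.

Integral: ∫_8^34 ln(x) dx = 77.2607.
½[f(8) + f(34)] = ½[2.07944 + 3.52636] = 2.80290.
So far: 80.0636.
Order-1 term: 1/12 · (0.0294118 − 0.125000) = -0.00796569.
After k=1: 80.0557.
Order-2 term: −1/720 · (5.08854e-05 − 0.00390625) = 5.35467e-06.
After k=2: 80.0557.
Order-3 term: 1/30240 · (5.28222e-07 − 0.000732422) = -2.42028e-08.

S_3 ≈ 80.0557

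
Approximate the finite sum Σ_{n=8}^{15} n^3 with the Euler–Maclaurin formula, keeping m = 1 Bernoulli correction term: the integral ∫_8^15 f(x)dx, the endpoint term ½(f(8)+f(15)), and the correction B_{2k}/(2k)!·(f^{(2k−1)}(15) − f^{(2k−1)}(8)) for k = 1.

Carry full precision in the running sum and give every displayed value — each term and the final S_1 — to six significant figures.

The integral term ∫_8^15 x^3 dx = 11632.2.
Endpoint term: (f(8) + f(15))/2 = (512.000 + 3375.00)/2 = 1943.50.
Running total after boundary: 13575.8.
Correction k=1: B_{2}/2! · (f^{(1)}(15) − f^{(1)}(8)) = 1/12 · (675.000 − 192.000) = 40.2500.

S_1 ≈ 13616.0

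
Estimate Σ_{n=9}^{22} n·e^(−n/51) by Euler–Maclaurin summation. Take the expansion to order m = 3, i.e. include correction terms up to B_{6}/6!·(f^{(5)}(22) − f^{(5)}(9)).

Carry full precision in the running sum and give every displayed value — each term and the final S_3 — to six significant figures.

S_3 ≈ 157.331

Integral: ∫_9^22 x·e^(−x/51) dx = 146.440.
½[f(9) + f(22)] = ½[7.54401 + 14.2916] = 10.9178.
Running total after boundary: 157.358.
k=1: B_{2}/(2)! × [f^{(1)}(22) − f^{(1)}(9)] = 1/12 × (0.369390 − 0.690302) = -0.0267426.
Partial sum through k=1: 157.331.
k=2: B_{4}/(4)! × [f^{(3)}(22) − f^{(3)}(9)] = −1/720 × (0.000641532 − 0.000909938) = 3.72787e-07.
Partial sum through k=2: 157.331.
k=3: B_{6}/(6)! × [f^{(5)}(22) − f^{(5)}(9)] = 1/30240 × (4.38695e-07 − 5.97646e-07) = -5.25633e-12.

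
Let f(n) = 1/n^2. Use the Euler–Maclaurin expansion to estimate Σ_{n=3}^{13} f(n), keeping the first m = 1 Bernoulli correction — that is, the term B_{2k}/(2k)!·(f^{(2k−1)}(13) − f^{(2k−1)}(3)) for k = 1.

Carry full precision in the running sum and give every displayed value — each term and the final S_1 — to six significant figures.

The integral term ∫_3^13 1/x^2 dx = 0.256410.
Boundary: ½(f(3) + f(13)) = ½(0.111111 + 0.00591716) = 0.0585141.
So far: 0.314924.
k=1: B_{2}/(2)! × [f^{(1)}(13) − f^{(1)}(3)] = 1/12 × (-0.000910332 − (-0.0740741)) = 0.00609698.

S_1 ≈ 0.321021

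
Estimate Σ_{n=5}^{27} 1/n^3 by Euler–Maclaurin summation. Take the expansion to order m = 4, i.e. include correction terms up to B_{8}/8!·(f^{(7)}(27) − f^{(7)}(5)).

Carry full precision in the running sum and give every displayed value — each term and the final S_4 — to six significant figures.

S_4 ≈ 0.0237339

∫_5^27 1/x^3 dx evaluates to 0.0193141.
Endpoint term: (f(5) + f(27))/2 = (0.00800000 + 5.08053e-05)/2 = 0.00402540.
So far: 0.0233395.
Correction k=1: B_{2}/2! · (f^{(1)}(27) − f^{(1)}(5)) = 1/12 · (-5.64503e-06 − (-0.00480000)) = 0.000399530.
Partial sum through k=1: 0.0237391.
Correction k=2: B_{4}/4! · (f^{(3)}(27) − f^{(3)}(5)) = −1/720 · (-1.54870e-07 − (-0.00384000)) = -5.33312e-06.
Partial sum through k=2: 0.0237337.
Correction k=3: B_{6}/6! · (f^{(5)}(27) − f^{(5)}(5)) = 1/30240 · (-8.92258e-09 − (-0.00645120)) = 2.13333e-07.
Partial sum through k=3: 0.0237339.
Correction k=4: B_{8}/8! · (f^{(7)}(27) − f^{(7)}(5)) = −1/1209600 · (-8.81242e-10 − (-0.0185795)) = -1.53600e-08.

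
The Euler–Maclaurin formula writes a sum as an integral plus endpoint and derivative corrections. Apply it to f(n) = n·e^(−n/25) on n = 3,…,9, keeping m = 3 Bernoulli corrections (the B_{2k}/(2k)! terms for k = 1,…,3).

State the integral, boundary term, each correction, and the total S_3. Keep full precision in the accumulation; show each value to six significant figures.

∫_3^9 x·e^(−x/25) dx evaluates to 27.8194.
½[f(3) + f(9)] = ½[2.66076 + 6.27909] = 4.46992.
Integral + boundary = 32.2894.
Order-1 term: 1/12 · (0.446513 − 0.780490) = -0.0278314.
Partial sum through k=1: 32.2615.
Order-2 term: −1/720 · (0.00294698 − 0.00408693) = 1.58326e-06.
Partial sum through k=2: 32.2615.
Order-3 term: 1/30240 · (8.28728e-06 − 1.10801e-05) = -9.23559e-11.

S_3 ≈ 32.2615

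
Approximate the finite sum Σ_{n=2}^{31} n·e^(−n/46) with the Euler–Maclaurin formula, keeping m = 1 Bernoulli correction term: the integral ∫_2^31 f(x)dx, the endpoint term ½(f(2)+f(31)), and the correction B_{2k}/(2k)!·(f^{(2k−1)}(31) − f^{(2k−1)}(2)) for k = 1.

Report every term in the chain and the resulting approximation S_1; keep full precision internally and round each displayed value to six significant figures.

Integral: ∫_2^31 x·e^(−x/46) dx = 308.664.
Endpoint term: (f(2) + f(31))/2 = (1.91491 + 15.8010)/2 = 8.85796.
So far: 317.522.
Order-1 term: 1/12 · (0.166210 − 0.915825) = -0.0624679.

S_1 ≈ 317.459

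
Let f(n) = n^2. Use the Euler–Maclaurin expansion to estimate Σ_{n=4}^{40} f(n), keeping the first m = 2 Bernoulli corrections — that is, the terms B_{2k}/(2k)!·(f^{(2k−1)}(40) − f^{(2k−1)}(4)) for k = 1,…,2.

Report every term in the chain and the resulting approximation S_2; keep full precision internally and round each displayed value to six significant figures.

Integral: ∫_4^40 x^2 dx = 21312.0.
Boundary: ½(f(4) + f(40)) = ½(16.0000 + 1600.00) = 808.000.
Integral + boundary = 22120.0.
Order-1 term: 1/12 · (80.0000 − 8.00000) = 6.00000.
Running total after k=1: 22126.0.
Order-2 term: −1/720 · (0.00000 − 0.00000) = 0.00000.

S_2 ≈ 22126.0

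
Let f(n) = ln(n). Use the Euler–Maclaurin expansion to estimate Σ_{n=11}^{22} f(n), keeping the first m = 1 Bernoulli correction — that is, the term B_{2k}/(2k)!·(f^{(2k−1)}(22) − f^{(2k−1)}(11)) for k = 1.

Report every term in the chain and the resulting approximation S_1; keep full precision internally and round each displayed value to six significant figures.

Integral: ∫_11^22 ln(x) dx = 30.6261.
Endpoint term: (f(11) + f(22))/2 = (2.39790 + 3.09104)/2 = 2.74447.
Integral + boundary = 33.3706.
Order-1 term: 1/12 · (0.0454545 − 0.0909091) = -0.00378788.

S_1 ≈ 33.3668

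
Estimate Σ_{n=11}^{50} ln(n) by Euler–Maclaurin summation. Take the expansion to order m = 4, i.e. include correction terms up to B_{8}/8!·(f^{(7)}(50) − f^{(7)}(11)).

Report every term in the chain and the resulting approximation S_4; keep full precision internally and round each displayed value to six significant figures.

Integral: ∫_11^50 ln(x) dx = 130.224.
½[f(11) + f(50)] = ½[2.39790 + 3.91202] = 3.15496.
Integral + boundary = 133.379.
Correction k=1: B_{2}/2! · (f^{(1)}(50) − f^{(1)}(11)) = 1/12 · (0.0200000 − 0.0909091) = -0.00590909.
After k=1: 133.373.
Correction k=2: B_{4}/4! · (f^{(3)}(50) − f^{(3)}(11)) = −1/720 · (1.60000e-05 − 0.00150263) = 2.06476e-06.
After k=2: 133.373.
Correction k=3: B_{6}/6! · (f^{(5)}(50) − f^{(5)}(11)) = 1/30240 · (7.68000e-08 − 0.000149021) = -4.92541e-09.
After k=3: 133.373.
Correction k=4: B_{8}/8! · (f^{(7)}(50) − f^{(7)}(11)) = −1/1209600 · (9.21600e-10 − 3.69474e-05) = 3.05444e-11.

S_4 ≈ 133.373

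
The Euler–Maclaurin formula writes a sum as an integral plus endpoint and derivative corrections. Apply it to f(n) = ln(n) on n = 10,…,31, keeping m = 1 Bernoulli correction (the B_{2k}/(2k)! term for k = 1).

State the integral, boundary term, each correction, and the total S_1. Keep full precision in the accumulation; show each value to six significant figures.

S_1 ≈ 65.2904

Integral: ∫_10^31 ln(x) dx = 62.4278.
Boundary: ½(f(10) + f(31)) = ½(2.30259 + 3.43399) = 2.86829.
Integral + boundary = 65.2960.
k=1: B_{2}/(2)! × [f^{(1)}(31) − f^{(1)}(10)] = 1/12 × (0.0322581 − 0.100000) = -0.00564516.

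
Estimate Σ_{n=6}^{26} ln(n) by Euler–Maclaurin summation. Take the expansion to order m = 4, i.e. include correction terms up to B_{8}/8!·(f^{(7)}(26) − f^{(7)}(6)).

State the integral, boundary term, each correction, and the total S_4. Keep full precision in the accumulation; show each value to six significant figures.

∫_6^26 ln(x) dx evaluates to 53.9600.
Endpoint term: (f(6) + f(26))/2 = (1.79176 + 3.25810)/2 = 2.52493.
Running total after boundary: 56.4849.
Order-1 term: 1/12 · (0.0384615 − 0.166667) = -0.0106838.
Running total after k=1: 56.4742.
Order-2 term: −1/720 · (0.000113792 − 0.00925926) = 1.27020e-05.
Running total after k=2: 56.4742.
Order-3 term: 1/30240 · (2.01997e-06 − 0.00308642) = -1.01997e-07.
Running total after k=3: 56.4742.
Order-4 term: −1/1209600 · (8.96436e-08 − 0.00257202) = 2.12626e-09.

S_4 ≈ 56.4742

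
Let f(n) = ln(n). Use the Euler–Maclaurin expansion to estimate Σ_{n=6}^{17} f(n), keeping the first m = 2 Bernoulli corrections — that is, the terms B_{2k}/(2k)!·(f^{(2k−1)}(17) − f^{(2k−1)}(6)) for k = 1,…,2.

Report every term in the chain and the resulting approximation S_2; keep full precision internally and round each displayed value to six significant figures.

∫_6^17 ln(x) dx evaluates to 26.4141.
Boundary: ½(f(6) + f(17)) = ½(1.79176 + 2.83321) = 2.31249.
Integral + boundary = 28.7266.
k=1: B_{2}/(2)! × [f^{(1)}(17) − f^{(1)}(6)] = 1/12 × (0.0588235 − 0.166667) = -0.00898693.
Partial sum through k=1: 28.7176.
k=2: B_{4}/(4)! × [f^{(3)}(17) − f^{(3)}(6)] = −1/720 × (0.000407083 − 0.00925926) = 1.22947e-05.

S_2 ≈ 28.7176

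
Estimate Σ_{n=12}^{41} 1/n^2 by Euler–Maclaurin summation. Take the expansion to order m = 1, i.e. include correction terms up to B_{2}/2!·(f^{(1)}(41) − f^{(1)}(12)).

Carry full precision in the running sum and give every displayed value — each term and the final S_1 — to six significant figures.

S_1 ≈ 0.0628068

The integral term ∫_12^41 1/x^2 dx = 0.0589431.
½[f(12) + f(41)] = ½[0.00694444 + 0.000594884] = 0.00376966.
Running total after boundary: 0.0627128.
k=1: B_{2}/(2)! × [f^{(1)}(41) − f^{(1)}(12)] = 1/12 × (-2.90187e-05 − (-0.00115741)) = 9.40324e-05.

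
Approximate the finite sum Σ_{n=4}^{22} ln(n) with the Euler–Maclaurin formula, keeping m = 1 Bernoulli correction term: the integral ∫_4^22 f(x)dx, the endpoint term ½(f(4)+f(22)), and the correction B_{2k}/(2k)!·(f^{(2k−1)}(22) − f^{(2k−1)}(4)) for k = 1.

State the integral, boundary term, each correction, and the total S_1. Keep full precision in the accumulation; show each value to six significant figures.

S_1 ≈ 46.6794

∫_4^22 ln(x) dx evaluates to 44.4578.
½[f(4) + f(22)] = ½[1.38629 + 3.09104] = 2.23867.
So far: 46.6964.
Order-1 term: 1/12 · (0.0454545 − 0.250000) = -0.0170455.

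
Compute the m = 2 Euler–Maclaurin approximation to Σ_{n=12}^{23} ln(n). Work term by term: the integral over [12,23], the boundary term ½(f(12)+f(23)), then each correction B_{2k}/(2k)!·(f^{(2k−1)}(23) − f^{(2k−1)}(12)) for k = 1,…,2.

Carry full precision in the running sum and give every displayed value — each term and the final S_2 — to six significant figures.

∫_12^23 ln(x) dx evaluates to 31.2975.
Endpoint term: (f(12) + f(23))/2 = (2.48491 + 3.13549)/2 = 2.81020.
Running total after boundary: 34.1077.
Correction k=1: B_{2}/2! · (f^{(1)}(23) − f^{(1)}(12)) = 1/12 · (0.0434783 − 0.0833333) = -0.00332126.
Running total after k=1: 34.1044.
Correction k=2: B_{4}/4! · (f^{(3)}(23) − f^{(3)}(12)) = −1/720 · (0.000164379 − 0.00115741) = 1.37921e-06.

S_2 ≈ 34.1044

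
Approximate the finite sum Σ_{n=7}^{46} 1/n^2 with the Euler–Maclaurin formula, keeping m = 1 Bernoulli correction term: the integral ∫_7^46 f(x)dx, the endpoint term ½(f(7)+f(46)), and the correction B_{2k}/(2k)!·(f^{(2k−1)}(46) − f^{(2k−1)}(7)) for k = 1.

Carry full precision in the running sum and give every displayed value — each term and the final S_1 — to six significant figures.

The integral term ∫_7^46 1/x^2 dx = 0.121118.
Boundary: ½(f(7) + f(46)) = ½(0.0204082 + 0.000472590) = 0.0104404.
Integral + boundary = 0.131558.
Order-1 term: 1/12 · (-2.05474e-05 − (-0.00583090)) = 0.000484196.

S_1 ≈ 0.132043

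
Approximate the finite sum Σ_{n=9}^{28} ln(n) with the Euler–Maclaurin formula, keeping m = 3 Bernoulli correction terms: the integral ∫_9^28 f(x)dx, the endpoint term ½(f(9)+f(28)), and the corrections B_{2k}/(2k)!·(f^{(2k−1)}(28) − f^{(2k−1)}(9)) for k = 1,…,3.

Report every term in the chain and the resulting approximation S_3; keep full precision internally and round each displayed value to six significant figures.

S_3 ≈ 57.2851

∫_9^28 ln(x) dx evaluates to 54.5267.
½[f(9) + f(28)] = ½[2.19722 + 3.33220] = 2.76471.
Integral + boundary = 57.2914.
Correction k=1: B_{2}/2! · (f^{(1)}(28) − f^{(1)}(9)) = 1/12 · (0.0357143 − 0.111111) = -0.00628307.
Partial sum through k=1: 57.2851.
Correction k=2: B_{4}/4! · (f^{(3)}(28) − f^{(3)}(9)) = −1/720 · (9.11079e-05 − 0.00274348) = 3.68386e-06.
Partial sum through k=2: 57.2851.
Correction k=3: B_{6}/6! · (f^{(5)}(28) − f^{(5)}(9)) = 1/30240 · (1.39451e-06 − 0.000406442) = -1.33944e-08.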